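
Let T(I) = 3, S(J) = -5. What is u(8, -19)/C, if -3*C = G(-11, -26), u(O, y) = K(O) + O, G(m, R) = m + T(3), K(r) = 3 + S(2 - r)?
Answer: 9/4 ≈ 2.2500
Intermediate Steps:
K(r) = -2 (K(r) = 3 - 5 = -2)
G(m, R) = 3 + m (G(m, R) = m + 3 = 3 + m)
u(O, y) = -2 + O
C = 8/3 (C = -(3 - 11)/3 = -1/3*(-8) = 8/3 ≈ 2.6667)
u(8, -19)/C = (-2 + 8)/(8/3) = 6*(3/8) = 9/4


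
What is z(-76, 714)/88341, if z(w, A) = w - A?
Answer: -790/88341 ≈ -0.0089426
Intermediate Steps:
z(-76, 714)/88341 = (-76 - 1*714)/88341 = (-76 - 714)*(1/88341) = -790*1/88341 = -790/88341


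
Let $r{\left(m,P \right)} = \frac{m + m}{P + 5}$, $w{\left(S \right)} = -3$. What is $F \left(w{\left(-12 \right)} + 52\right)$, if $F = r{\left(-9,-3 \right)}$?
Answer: $-441$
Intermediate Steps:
$r{\left(m,P \right)} = \frac{2 m}{5 + P}$
$F = -9$ ($F = 2 \left(-9\right) \frac{1}{5 - 3} = 2 \left(-9\right) \frac{1}{2} = -9$)
$F \left(w{\left(-12 \right)} + 52\right) = - 9 \left(-3 + 52\right) = \left(-9\right) 49 = -441$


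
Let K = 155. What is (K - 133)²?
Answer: 484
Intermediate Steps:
(K - 133)² = (155 - 133)² = 22² = 484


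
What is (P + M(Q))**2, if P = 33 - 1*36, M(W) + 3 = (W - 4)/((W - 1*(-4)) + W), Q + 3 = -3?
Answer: 361/16 ≈ 22.563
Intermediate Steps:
Q = -6 (Q = -3 - 3 = -6)
M(W) = -3 + (-4 + W)/(4 + 2*W) (M(W) = -3 + (W - 4)/((W - 1*(-4)) + W) = -3 + (-4 + W)/((W + 4) + W) = -3 + (-4 + W)/((4 + W) + W) = -3 + (-4 + W)/(4 + 2*W))
P = -3 (P = 33 - 36 = -3)
(P + M(Q))**2 = (-3 + (-16 - 5*(-6))/(2*(2 - 6)))**2 = (-3 + (1/2)*(-16 + 30)/(-4))**2 = (-3 + (1/2)*(-1/4)*14)**2 = (-3 - 7/4)**2 = (-19/4)**2 = 361/16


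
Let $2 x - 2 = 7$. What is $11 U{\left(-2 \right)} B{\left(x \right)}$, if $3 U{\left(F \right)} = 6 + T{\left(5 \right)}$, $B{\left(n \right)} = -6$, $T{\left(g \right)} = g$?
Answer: $-242$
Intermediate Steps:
$x = \frac{9}{2}$ ($x = 1 + \frac{1}{2} \cdot 7 = 1 + \frac{7}{2} = \frac{9}{2} \approx 4.5$)
$U{\left(F \right)} = \frac{11}{3}$ ($U{\left(F \right)} = \frac{6 + 5}{3} = \frac{1}{3} \cdot 11 = \frac{11}{3}$)
$11 U{\left(-2 \right)} B{\left(x \right)} = 11 \cdot \frac{11}{3} \left(-6\right) = \frac{121}{3} \left(-6\right) = -242$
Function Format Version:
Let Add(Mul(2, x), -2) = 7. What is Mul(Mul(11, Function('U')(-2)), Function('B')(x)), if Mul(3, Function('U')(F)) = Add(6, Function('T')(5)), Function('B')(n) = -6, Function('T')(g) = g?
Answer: -242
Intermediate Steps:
x = Rational(9, 2) (x = Add(1, Mul(Rational(1, 2), 7)) = Add(1, Rational(7, 2)) = Rational(9, 2) ≈ 4.5000)
Function('U')(F) = Rational(11, 3) (Function('U')(F) = Mul(Rational(1, 3), Add(6, 5)) = Mul(Rational(1, 3), 11) = Rational(11, 3))
Mul(Mul(11, Function('U')(-2)), Function('B')(x)) = Mul(Mul(11, Rational(11, 3)), -6) = Mul(Rational(121, 3), -6) = -242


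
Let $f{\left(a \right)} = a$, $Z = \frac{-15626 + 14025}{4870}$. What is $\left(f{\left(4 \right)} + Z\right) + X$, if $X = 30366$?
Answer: $\frac{147900299}{4870} \approx 30370.0$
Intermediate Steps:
$Z = - \frac{1601}{4870}$ ($Z = \left(-1601\right) \frac{1}{4870} = - \frac{1601}{4870} \approx -0.32875$)
$\left(f{\left(4 \right)} + Z\right) + X = \left(4 - \frac{1601}{4870}\right) + 30366 = \frac{17879}{4870} + 30366 = \frac{147900299}{4870}$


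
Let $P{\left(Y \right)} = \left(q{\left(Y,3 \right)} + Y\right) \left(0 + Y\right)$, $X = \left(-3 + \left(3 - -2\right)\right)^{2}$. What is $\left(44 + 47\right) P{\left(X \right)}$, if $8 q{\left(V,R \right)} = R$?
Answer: $\frac{3185}{2} \approx 1592.5$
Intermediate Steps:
$q{\left(V,R \right)} = \frac{R}{8}$
$X = 4$ ($X = \left(-3 + \left(3 + 2\right)\right)^{2} = \left(-3 + 5\right)^{2} = 2^{2} = 4$)
$P{\left(Y \right)} = Y \left(\frac{3}{8} + Y\right)$ ($P{\left(Y \right)} = \left(\frac{1}{8} \cdot 3 + Y\right) \left(0 + Y\right) = \left(\frac{3}{8} + Y\right) Y = Y \left(\frac{3}{8} + Y\right)$)
$\left(44 + 47\right) P{\left(X \right)} = \left(44 + 47\right) \frac{1}{8} \cdot 4 \left(3 + 8 \cdot 4\right) = 91 \cdot \frac{1}{8} \cdot 4 \left(3 + 32\right) = 91 \cdot \frac{1}{8} \cdot 4 \cdot 35 = 91 \cdot \frac{35}{2} = \frac{3185}{2}$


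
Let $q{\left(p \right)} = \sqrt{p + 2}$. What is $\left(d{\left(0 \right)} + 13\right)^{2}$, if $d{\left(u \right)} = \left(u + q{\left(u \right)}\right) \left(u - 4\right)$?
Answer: $201 - 104 \sqrt{2} \approx 53.922$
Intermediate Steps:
$q{\left(p \right)} = \sqrt{2 + p}$
$d{\left(u \right)} = \left(-4 + u\right) \left(u + \sqrt{2 + u}\right)$ ($d{\left(u \right)} = \left(u + \sqrt{2 + u}\right) \left(u - 4\right) = \left(u + \sqrt{2 + u}\right) \left(-4 + u\right) = \left(-4 + u\right) \left(u + \sqrt{2 + u}\right)$)
$\left(d{\left(0 \right)} + 13\right)^{2} = \left(\left(0^{2} - 0 - 4 \sqrt{2 + 0} + 0 \sqrt{2 + 0}\right) + 13\right)^{2} = \left(\left(0 + 0 - 4 \sqrt{2} + 0 \sqrt{2}\right) + 13\right)^{2} = \left(\left(0 + 0 - 4 \sqrt{2} + 0\right) + 13\right)^{2} = \left(- 4 \sqrt{2} + 13\right)^{2} = \left(13 - 4 \sqrt{2}\right)^{2}$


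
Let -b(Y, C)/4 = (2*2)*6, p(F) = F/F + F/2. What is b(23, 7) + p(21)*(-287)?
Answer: -6793/2 ≈ -3396.5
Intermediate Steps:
p(F) = 1 + F/2 (p(F) = 1 + F*(1/2) = 1 + F/2)
b(Y, C) = -96 (b(Y, C) = -4*2*2*6 = -16*6 = -4*24 = -96)
b(23, 7) + p(21)*(-287) = -96 + (1 + (1/2)*21)*(-287) = -96 + (1 + 21/2)*(-287) = -96 + (23/2)*(-287) = -96 - 6601/2 = -6793/2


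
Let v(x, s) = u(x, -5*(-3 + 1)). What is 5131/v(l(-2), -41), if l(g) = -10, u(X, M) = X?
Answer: -5131/10 ≈ -513.10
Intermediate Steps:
v(x, s) = x
5131/v(l(-2), -41) = 5131/(-10) = 5131*(-⅒) = -5131/10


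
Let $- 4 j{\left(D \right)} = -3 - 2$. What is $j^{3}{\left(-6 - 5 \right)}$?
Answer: $\frac{125}{64} \approx 1.9531$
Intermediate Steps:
$j{\left(D \right)} = \frac{5}{4}$ ($j{\left(D \right)} = - \frac{-3 - 2}{4} = \left(- \frac{1}{4}\right) \left(-5\right) = \frac{5}{4}$)
$j^{3}{\left(-6 - 5 \right)} = \left(\frac{5}{4}\right)^{3} = \frac{125}{64}$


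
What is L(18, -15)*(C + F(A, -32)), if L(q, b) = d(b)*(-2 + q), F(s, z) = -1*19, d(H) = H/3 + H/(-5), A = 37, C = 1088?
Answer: -34208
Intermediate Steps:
d(H) = 2*H/15 (d(H) = H*(⅓) + H*(-⅕) = H/3 - H/5 = 2*H/15)
F(s, z) = -19
L(q, b) = 2*b*(-2 + q)/15 (L(q, b) = (2*b/15)*(-2 + q) = 2*b*(-2 + q)/15)
L(18, -15)*(C + F(A, -32)) = ((2/15)*(-15)*(-2 + 18))*(1088 - 19) = ((2/15)*(-15)*16)*1069 = -32*1069 = -34208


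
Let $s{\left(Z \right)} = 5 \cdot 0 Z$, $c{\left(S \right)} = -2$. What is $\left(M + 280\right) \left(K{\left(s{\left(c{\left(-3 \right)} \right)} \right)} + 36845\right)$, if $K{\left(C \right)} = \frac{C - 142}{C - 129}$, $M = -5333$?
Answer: $- \frac{24017651791}{129} \approx -1.8618 \cdot 10^{8}$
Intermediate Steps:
$s{\left(Z \right)} = 0$ ($s{\left(Z \right)} = 0 Z = 0$)
$K{\left(C \right)} = \frac{-142 + C}{-129 + C}$
$\left(M + 280\right) \left(K{\left(s{\left(c{\left(-3 \right)} \right)} \right)} + 36845\right) = \left(-5333 + 280\right) \left(\frac{-142 + 0}{-129 + 0} + 36845\right) = - 5053 \left(\frac{1}{-129} \left(-142\right) + 36845\right) = - 5053 \left(\left(- \frac{1}{129}\right) \left(-142\right) + 36845\right) = - 5053 \left(\frac{142}{129} + 36845\right) = \left(-5053\right) \frac{4753147}{129} = - \frac{24017651791}{129}$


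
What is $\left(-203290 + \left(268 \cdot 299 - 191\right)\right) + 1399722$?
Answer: $1276373$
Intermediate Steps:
$\left(-203290 + \left(268 \cdot 299 - 191\right)\right) + 1399722 = \left(-203290 + \left(80132 - 191\right)\right) + 1399722 = \left(-203290 + 79941\right) + 1399722 = -123349 + 1399722 = 1276373$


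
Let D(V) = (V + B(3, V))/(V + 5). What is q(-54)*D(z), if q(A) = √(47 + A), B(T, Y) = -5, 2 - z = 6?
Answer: -9*I*√7 ≈ -23.812*I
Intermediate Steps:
z = -4 (z = 2 - 1*6 = 2 - 6 = -4)
D(V) = (-5 + V)/(5 + V) (D(V) = (V - 5)/(V + 5) = (-5 + V)/(5 + V))
q(-54)*D(z) = √(47 - 54)*((-5 - 4)/(5 - 4)) = √(-7)*(-9/1) = (I*√7)*(1*(-9)) = (I*√7)*(-9) = -9*I*√7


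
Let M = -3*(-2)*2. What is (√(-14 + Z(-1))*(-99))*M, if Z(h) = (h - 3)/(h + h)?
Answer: -2376*I*√3 ≈ -4115.4*I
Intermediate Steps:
Z(h) = (-3 + h)/(2*h) (Z(h) = (-3 + h)/((2*h)) = (-3 + h)*(1/(2*h)) = (-3 + h)/(2*h))
M = 12 (M = 6*2 = 12)
(√(-14 + Z(-1))*(-99))*M = (√(-14 + (½)*(-3 - 1)/(-1))*(-99))*12 = (√(-14 + (½)*(-1)*(-4))*(-99))*12 = (√(-14 + 2)*(-99))*12 = (√(-12)*(-99))*12 = ((2*I*√3)*(-99))*12 = -198*I*√3*12 = -2376*I*√3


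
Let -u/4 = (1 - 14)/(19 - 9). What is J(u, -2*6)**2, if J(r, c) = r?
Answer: 676/25 ≈ 27.040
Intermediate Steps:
u = 26/5 (u = -4*(1 - 14)/(19 - 9) = -(-52)/10 = -4*(-13/10) = 26/5 ≈ 5.2000)
J(u, -2*6)**2 = (26/5)**2 = 676/25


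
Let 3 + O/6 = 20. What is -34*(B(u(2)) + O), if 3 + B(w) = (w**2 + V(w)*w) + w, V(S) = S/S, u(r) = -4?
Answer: -3638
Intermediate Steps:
O = 102 (O = -18 + 6*20 = -18 + 120 = 102)
V(S) = 1
B(w) = -3 + w**2 + 2*w (B(w) = -3 + ((w**2 + 1*w) + w) = -3 + ((w**2 + w) + w) = -3 + ((w + w**2) + w) = -3 + (w**2 + 2*w) = -3 + w**2 + 2*w)
-34*(B(u(2)) + O) = -34*((-3 + (-4)**2 + 2*(-4)) + 102) = -34*((-3 + 16 - 8) + 102) = -34*(5 + 102) = -34*107 = -3638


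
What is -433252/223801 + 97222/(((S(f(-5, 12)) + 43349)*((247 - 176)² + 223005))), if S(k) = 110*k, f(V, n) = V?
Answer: -2114289371785593/1092164630442977 ≈ -1.9359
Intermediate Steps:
-433252/223801 + 97222/(((S(f(-5, 12)) + 43349)*((247 - 176)² + 223005))) = -433252/223801 + 97222/(((110*(-5) + 43349)*((247 - 176)² + 223005))) = -433252*1/223801 + 97222/(((-550 + 43349)*(71² + 223005))) = -433252/223801 + 97222/((42799*(5041 + 223005))) = -433252/223801 + 97222/((42799*228046)) = -433252/223801 + 97222/9760140754 = -433252/223801 + 97222*(1/9760140754) = -433252/223801 + 48611/4880070377 = -2114289371785593/1092164630442977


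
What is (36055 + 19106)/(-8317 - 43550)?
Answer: -2043/1921 ≈ -1.0635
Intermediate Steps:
(36055 + 19106)/(-8317 - 43550) = 55161/(-51867) = 55161*(-1/51867) = -2043/1921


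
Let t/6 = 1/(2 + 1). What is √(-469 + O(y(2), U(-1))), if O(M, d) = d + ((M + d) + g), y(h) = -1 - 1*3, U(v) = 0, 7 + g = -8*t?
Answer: 4*I*√31 ≈ 22.271*I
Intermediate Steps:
t = 2 (t = 6/(2 + 1) = 6/3 = 6*(⅓) = 2)
g = -23 (g = -7 - 8*2 = -7 - 16 = -23)
y(h) = -4 (y(h) = -1 - 3 = -4)
O(M, d) = -23 + M + 2*d (O(M, d) = d + ((M + d) - 23) = d + (-23 + M + d) = -23 + M + 2*d)
√(-469 + O(y(2), U(-1))) = √(-469 + (-23 - 4 + 2*0)) = √(-469 + (-23 - 4 + 0)) = √(-469 - 27) = √(-496) = 4*I*√31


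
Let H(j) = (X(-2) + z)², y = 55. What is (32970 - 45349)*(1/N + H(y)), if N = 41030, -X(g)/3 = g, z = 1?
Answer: -24887620509/41030 ≈ -6.0657e+5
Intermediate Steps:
X(g) = -3*g
H(j) = 49 (H(j) = (-3*(-2) + 1)² = (6 + 1)² = 7² = 49)
(32970 - 45349)*(1/N + H(y)) = (32970 - 45349)*(1/41030 + 49) = -12379*(1/41030 + 49) = -12379*2010471/41030 = -24887620509/41030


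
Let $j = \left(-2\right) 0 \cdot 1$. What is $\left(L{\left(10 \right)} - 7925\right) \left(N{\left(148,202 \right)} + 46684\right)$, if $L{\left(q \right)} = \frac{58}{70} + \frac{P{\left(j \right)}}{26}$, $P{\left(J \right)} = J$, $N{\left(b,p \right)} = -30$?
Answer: $- \frac{12939300284}{35} \approx -3.6969 \cdot 10^{8}$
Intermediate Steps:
$j = 0$ ($j = 0 \cdot 1 = 0$)
$L{\left(q \right)} = \frac{29}{35}$ ($L{\left(q \right)} = \frac{58}{70} + \frac{0}{26} = 58 \cdot \frac{1}{70} + 0 \cdot \frac{1}{26} = \frac{29}{35} + 0 = \frac{29}{35}$)
$\left(L{\left(10 \right)} - 7925\right) \left(N{\left(148,202 \right)} + 46684\right) = \left(\frac{29}{35} - 7925\right) \left(-30 + 46684\right) = \left(- \frac{277346}{35}\right) 46654 = - \frac{12939300284}{35}$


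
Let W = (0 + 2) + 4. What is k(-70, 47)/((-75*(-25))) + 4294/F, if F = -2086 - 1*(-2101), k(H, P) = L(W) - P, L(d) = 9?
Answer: 178904/625 ≈ 286.25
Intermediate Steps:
W = 6 (W = 2 + 4 = 6)
k(H, P) = 9 - P
F = 15 (F = -2086 + 2101 = 15)
k(-70, 47)/((-75*(-25))) + 4294/F = (9 - 1*47)/((-75*(-25))) + 4294/15 = (9 - 47)/1875 + 4294*(1/15) = -38*1/1875 + 4294/15 = -38/1875 + 4294/15 = 178904/625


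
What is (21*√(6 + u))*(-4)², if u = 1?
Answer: 336*√7 ≈ 888.97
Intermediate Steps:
(21*√(6 + u))*(-4)² = (21*√(6 + 1))*(-4)² = (21*√7)*16 = 336*√7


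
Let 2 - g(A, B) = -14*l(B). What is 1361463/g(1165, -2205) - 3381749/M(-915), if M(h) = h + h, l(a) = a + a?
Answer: 51572735618/28245135 ≈ 1825.9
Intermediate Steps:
l(a) = 2*a
g(A, B) = 2 + 28*B (g(A, B) = 2 - (-14)*2*B = 2 - (-28)*B = 2 + 28*B)
M(h) = 2*h
1361463/g(1165, -2205) - 3381749/M(-915) = 1361463/(2 + 28*(-2205)) - 3381749/(2*(-915)) = 1361463/(2 - 61740) - 3381749/(-1830) = 1361463/(-61738) - 3381749*(-1/1830) = 1361463*(-1/61738) + 3381749/1830 = -1361463/61738 + 3381749/1830 = 51572735618/28245135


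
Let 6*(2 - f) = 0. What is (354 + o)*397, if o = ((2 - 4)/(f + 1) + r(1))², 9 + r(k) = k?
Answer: 1533214/9 ≈ 1.7036e+5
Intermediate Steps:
f = 2 (f = 2 - ⅙*0 = 2 + 0 = 2)
r(k) = -9 + k
o = 676/9 (o = ((2 - 4)/(2 + 1) + (-9 + 1))² = (-2/3 - 8)² = (-2*⅓ - 8)² = (-⅔ - 8)² = (-26/3)² = 676/9 ≈ 75.111)
(354 + o)*397 = (354 + 676/9)*397 = (3862/9)*397 = 1533214/9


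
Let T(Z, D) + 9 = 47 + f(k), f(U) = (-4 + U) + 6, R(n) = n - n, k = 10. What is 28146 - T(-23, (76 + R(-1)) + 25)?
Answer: 28096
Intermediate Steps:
R(n) = 0
f(U) = 2 + U
T(Z, D) = 50 (T(Z, D) = -9 + (47 + (2 + 10)) = -9 + (47 + 12) = -9 + 59 = 50)
28146 - T(-23, (76 + R(-1)) + 25) = 28146 - 1*50 = 28146 - 50 = 28096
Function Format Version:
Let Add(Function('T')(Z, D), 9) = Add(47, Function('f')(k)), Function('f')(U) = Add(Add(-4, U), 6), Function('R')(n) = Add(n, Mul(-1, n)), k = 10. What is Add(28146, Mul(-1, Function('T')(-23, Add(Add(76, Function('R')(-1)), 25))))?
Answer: 28096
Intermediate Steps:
Function('R')(n) = 0
Function('f')(U) = Add(2, U)
Function('T')(Z, D) = 50 (Function('T')(Z, D) = Add(-9, Add(47, Add(2, 10))) = Add(-9, Add(47, 12)) = Add(-9, 59) = 50)
Add(28146, Mul(-1, Function('T')(-23, Add(Add(76, Function('R')(-1)), 25)))) = Add(28146, Mul(-1, 50)) = Add(28146, -50) = 28096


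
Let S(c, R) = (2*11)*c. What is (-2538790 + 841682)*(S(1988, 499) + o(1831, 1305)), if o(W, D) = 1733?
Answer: -77165803652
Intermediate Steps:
S(c, R) = 22*c
(-2538790 + 841682)*(S(1988, 499) + o(1831, 1305)) = (-2538790 + 841682)*(22*1988 + 1733) = -1697108*(43736 + 1733) = -1697108*45469 = -77165803652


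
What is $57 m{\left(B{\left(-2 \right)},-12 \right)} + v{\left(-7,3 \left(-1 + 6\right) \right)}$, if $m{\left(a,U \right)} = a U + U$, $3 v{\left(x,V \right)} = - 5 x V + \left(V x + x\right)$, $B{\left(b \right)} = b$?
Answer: $\frac{2465}{3} \approx 821.67$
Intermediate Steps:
$v{\left(x,V \right)} = \frac{x}{3} - \frac{4 V x}{3}$ ($v{\left(x,V \right)} = \frac{- 5 x V + \left(V x + x\right)}{3} = \frac{- 5 V x + \left(x + V x\right)}{3} = \frac{x - 4 V x}{3} = \frac{x}{3} - \frac{4 V x}{3}$)
$m{\left(a,U \right)} = U + U a$ ($m{\left(a,U \right)} = U a + U = U + U a$)
$57 m{\left(B{\left(-2 \right)},-12 \right)} + v{\left(-7,3 \left(-1 + 6\right) \right)} = 57 \left(- 12 \left(1 - 2\right)\right) + \frac{1}{3} \left(-7\right) \left(1 - 4 \cdot 3 \left(-1 + 6\right)\right) = 57 \left(\left(-12\right) \left(-1\right)\right) + \frac{1}{3} \left(-7\right) \left(1 - 4 \cdot 3 \cdot 5\right) = 57 \cdot 12 + \frac{1}{3} \left(-7\right) \left(1 - 60\right) = 684 + \frac{1}{3} \left(-7\right) \left(1 - 60\right) = 684 + \frac{1}{3} \left(-7\right) \left(-59\right) = 684 + \frac{413}{3} = \frac{2465}{3}$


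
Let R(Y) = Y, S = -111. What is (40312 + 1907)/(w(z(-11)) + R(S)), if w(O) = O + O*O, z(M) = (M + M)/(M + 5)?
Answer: -379971/845 ≈ -449.67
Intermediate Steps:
z(M) = 2*M/(5 + M) (z(M) = (2*M)/(5 + M) = 2*M/(5 + M))
w(O) = O + O²
(40312 + 1907)/(w(z(-11)) + R(S)) = (40312 + 1907)/((2*(-11)/(5 - 11))*(1 + 2*(-11)/(5 - 11)) - 111) = 42219/((2*(-11)/(-6))*(1 + 2*(-11)/(-6)) - 111) = 42219/((2*(-11)*(-⅙))*(1 + 2*(-11)*(-⅙)) - 111) = 42219/(11*(1 + 11/3)/3 - 111) = 42219/((11/3)*(14/3) - 111) = 42219/(154/9 - 111) = 42219/(-845/9) = 42219*(-9/845) = -379971/845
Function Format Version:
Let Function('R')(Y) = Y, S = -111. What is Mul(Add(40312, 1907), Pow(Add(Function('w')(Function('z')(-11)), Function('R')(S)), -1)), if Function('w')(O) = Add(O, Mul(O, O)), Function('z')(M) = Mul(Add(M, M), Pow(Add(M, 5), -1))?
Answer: Rational(-379971, 845) ≈ -449.67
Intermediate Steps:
Function('z')(M) = Mul(2, M, Pow(Add(5, M), -1)) (Function('z')(M) = Mul(Mul(2, M), Pow(Add(5, M), -1)) = Mul(2, M, Pow(Add(5, M), -1)))
Function('w')(O) = Add(O, Pow(O, 2))
Mul(Add(40312, 1907), Pow(Add(Function('w')(Function('z')(-11)), Function('R')(S)), -1)) = Mul(Add(40312, 1907), Pow(Add(Mul(Mul(2, -11, Pow(Add(5, -11), -1)), Add(1, Mul(2, -11, Pow(Add(5, -11), -1)))), -111), -1)) = Mul(42219, Pow(Add(Mul(Mul(2, -11, Pow(-6, -1)), Add(1, Mul(2, -11, Pow(-6, -1)))), -111), -1)) = Mul(42219, Pow(Add(Mul(Mul(2, -11, Rational(-1, 6)), Add(1, Mul(2, -11, Rational(-1, 6)))), -111), -1)) = Mul(42219, Pow(Add(Mul(Rational(11, 3), Add(1, Rational(11, 3))), -111), -1)) = Mul(42219, Pow(Add(Mul(Rational(11, 3), Rational(14, 3)), -111), -1)) = Mul(42219, Pow(Add(Rational(154, 9), -111), -1)) = Mul(42219, Pow(Rational(-845, 9), -1)) = Mul(42219, Rational(-9, 845)) = Rational(-379971, 845)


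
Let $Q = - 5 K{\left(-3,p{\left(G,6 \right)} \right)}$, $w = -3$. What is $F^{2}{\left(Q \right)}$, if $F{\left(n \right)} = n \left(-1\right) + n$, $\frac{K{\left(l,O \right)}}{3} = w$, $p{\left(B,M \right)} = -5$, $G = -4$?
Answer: $0$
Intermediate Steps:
$K{\left(l,O \right)} = -9$ ($K{\left(l,O \right)} = 3 \left(-3\right) = -9$)
$Q = 45$ ($Q = \left(-5\right) \left(-9\right) = 45$)
$F{\left(n \right)} = 0$ ($F{\left(n \right)} = - n + n = 0$)
$F^{2}{\left(Q \right)} = 0^{2} = 0$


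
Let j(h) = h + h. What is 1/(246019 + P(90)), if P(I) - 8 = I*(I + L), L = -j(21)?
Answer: 1/250347 ≈ 3.9945e-6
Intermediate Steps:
j(h) = 2*h
L = -42 (L = -2*21 = -1*42 = -42)
P(I) = 8 + I*(-42 + I) (P(I) = 8 + I*(I - 42) = 8 + I*(-42 + I))
1/(246019 + P(90)) = 1/(246019 + (8 + 90² - 42*90)) = 1/(246019 + (8 + 8100 - 3780)) = 1/(246019 + 4328) = 1/250347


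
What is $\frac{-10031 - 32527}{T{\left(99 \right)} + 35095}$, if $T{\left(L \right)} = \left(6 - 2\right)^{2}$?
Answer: $- \frac{42558}{35111} \approx -1.2121$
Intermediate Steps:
$T{\left(L \right)} = 16$ ($T{\left(L \right)} = 4^{2} = 16$)
$\frac{-10031 - 32527}{T{\left(99 \right)} + 35095} = \frac{-10031 - 32527}{16 + 35095} = - \frac{42558}{35111}$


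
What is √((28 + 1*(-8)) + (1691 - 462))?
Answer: √1249 ≈ 35.341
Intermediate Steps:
√((28 + 1*(-8)) + (1691 - 462)) = √((28 - 8) + 1229) = √(20 + 1229) = √1249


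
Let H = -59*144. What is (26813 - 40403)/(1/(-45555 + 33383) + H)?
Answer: 165417480/103413313 ≈ 1.5996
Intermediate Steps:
H = -8496
(26813 - 40403)/(1/(-45555 + 33383) + H) = (26813 - 40403)/(1/(-45555 + 33383) - 8496) = -13590/(1/(-12172) - 8496) = -13590/(-1/12172 - 8496) = -13590/(-103413313/12172) = -13590*(-12172/103413313) = 165417480/103413313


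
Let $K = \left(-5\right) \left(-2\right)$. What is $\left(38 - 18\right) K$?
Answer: $200$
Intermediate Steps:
$K = 10$
$\left(38 - 18\right) K = \left(38 - 18\right) 10 = 20 \cdot 10 = 200$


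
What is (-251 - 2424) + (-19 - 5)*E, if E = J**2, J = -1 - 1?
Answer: -2771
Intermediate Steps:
J = -2
E = 4 (E = (-2)**2 = 4)
(-251 - 2424) + (-19 - 5)*E = (-251 - 2424) + (-19 - 5)*4 = -2675 - 24*4 = -2675 - 96 = -2771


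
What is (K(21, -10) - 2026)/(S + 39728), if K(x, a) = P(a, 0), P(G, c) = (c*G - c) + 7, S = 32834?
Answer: -2019/72562 ≈ -0.027824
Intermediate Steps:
P(G, c) = 7 - c + G*c (P(G, c) = (G*c - c) + 7 = (-c + G*c) + 7 = 7 - c + G*c)
K(x, a) = 7 (K(x, a) = 7 - 1*0 + a*0 = 7 + 0 + 0 = 7)
(K(21, -10) - 2026)/(S + 39728) = (7 - 2026)/(32834 + 39728) = -2019/72562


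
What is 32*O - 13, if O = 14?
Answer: 435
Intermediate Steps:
32*O - 13 = 32*14 - 13 = 448 - 13 = 435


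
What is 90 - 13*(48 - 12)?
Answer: -378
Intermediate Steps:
90 - 13*(48 - 12) = 90 - 13*36 = 90 - 468 = -378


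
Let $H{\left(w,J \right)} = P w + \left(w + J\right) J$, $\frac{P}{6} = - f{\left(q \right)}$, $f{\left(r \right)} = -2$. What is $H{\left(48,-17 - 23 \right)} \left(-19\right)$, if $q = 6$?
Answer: $-4864$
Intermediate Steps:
$P = 12$ ($P = 6 \left(\left(-1\right) \left(-2\right)\right) = 6 \cdot 2 = 12$)
$H{\left(w,J \right)} = 12 w + J \left(J + w\right)$ ($H{\left(w,J \right)} = 12 w + \left(w + J\right) J = 12 w + \left(J + w\right) J = 12 w + J \left(J + w\right)$)
$H{\left(48,-17 - 23 \right)} \left(-19\right) = \left(\left(-17 - 23\right)^{2} + 12 \cdot 48 + \left(-17 - 23\right) 48\right) \left(-19\right) = \left(\left(-40\right)^{2} + 576 - 1920\right) \left(-19\right) = \left(1600 + 576 - 1920\right) \left(-19\right) = 256 \left(-19\right) = -4864$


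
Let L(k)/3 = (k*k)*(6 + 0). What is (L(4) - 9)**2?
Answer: 77841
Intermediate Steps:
L(k) = 18*k**2 (L(k) = 3*((k*k)*(6 + 0)) = 3*(k**2*6) = 3*(6*k**2) = 18*k**2)
(L(4) - 9)**2 = (18*4**2 - 9)**2 = (18*16 - 9)**2 = (288 - 9)**2 = 279**2 = 77841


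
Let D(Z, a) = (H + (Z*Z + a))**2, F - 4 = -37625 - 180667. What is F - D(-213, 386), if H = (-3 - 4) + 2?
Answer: -2093280788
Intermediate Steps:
F = -218288 (F = 4 + (-37625 - 180667) = 4 - 218292 = -218288)
H = -5 (H = -7 + 2 = -5)
D(Z, a) = (-5 + a + Z**2)**2 (D(Z, a) = (-5 + (Z*Z + a))**2 = (-5 + (Z**2 + a))**2 = (-5 + (a + Z**2))**2 = (-5 + a + Z**2)**2)
F - D(-213, 386) = -218288 - (-5 + 386 + (-213)**2)**2 = -218288 - (-5 + 386 + 45369)**2 = -218288 - 1*45750**2 = -218288 - 1*2093062500 = -218288 - 2093062500 = -2093280788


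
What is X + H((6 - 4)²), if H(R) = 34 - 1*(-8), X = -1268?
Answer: -1226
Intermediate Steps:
H(R) = 42 (H(R) = 34 + 8 = 42)
X + H((6 - 4)²) = -1268 + 42 = -1226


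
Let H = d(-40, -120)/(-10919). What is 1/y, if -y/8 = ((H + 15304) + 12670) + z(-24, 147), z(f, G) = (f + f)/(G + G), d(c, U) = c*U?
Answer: -535031/119733077136 ≈ -4.4685e-6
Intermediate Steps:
d(c, U) = U*c
H = -4800/10919 (H = -120*(-40)/(-10919) = 4800*(-1/10919) = -4800/10919 ≈ -0.43960)
z(f, G) = f/G (z(f, G) = (2*f)/((2*G)) = (2*f)*(1/(2*G)) = f/G)
y = -119733077136/535031 (y = -8*(((-4800/10919 + 15304) + 12670) - 24/147) = -8*((167099576/10919 + 12670) - 24*1/147) = -8*(305443306/10919 - 8/49) = -8*14966634642/535031 = -119733077136/535031 ≈ -2.2379e+5)
1/y = 1/(-119733077136/535031) = -535031/119733077136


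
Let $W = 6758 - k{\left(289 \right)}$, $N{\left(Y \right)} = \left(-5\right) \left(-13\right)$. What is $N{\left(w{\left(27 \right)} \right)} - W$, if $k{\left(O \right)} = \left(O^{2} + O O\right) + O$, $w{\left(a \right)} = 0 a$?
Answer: $160638$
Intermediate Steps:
$w{\left(a \right)} = 0$
$N{\left(Y \right)} = 65$
$k{\left(O \right)} = O + 2 O^{2}$ ($k{\left(O \right)} = \left(O^{2} + O^{2}\right) + O = 2 O^{2} + O = O + 2 O^{2}$)
$W = -160573$ ($W = 6758 - 289 \left(1 + 2 \cdot 289\right) = 6758 - 289 \left(1 + 578\right) = 6758 - 289 \cdot 579 = 6758 - 167331 = -160573$)
$N{\left(w{\left(27 \right)} \right)} - W = 65 - -160573 = 65 + 160573 = 160638$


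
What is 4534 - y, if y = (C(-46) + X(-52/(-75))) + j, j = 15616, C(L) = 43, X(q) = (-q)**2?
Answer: -62580829/5625 ≈ -11125.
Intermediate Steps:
X(q) = q**2
y = 88084579/5625 (y = (43 + (-52/(-75))**2) + 15616 = (43 + (-52*(-1/75))**2) + 15616 = (43 + (52/75)**2) + 15616 = (43 + 2704/5625) + 15616 = 244579/5625 + 15616 = 88084579/5625 ≈ 15659.)
4534 - y = 4534 - 1*88084579/5625 = 4534 - 88084579/5625 = -62580829/5625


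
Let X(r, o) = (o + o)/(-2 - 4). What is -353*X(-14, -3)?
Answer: -353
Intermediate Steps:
X(r, o) = -o/3 (X(r, o) = (2*o)/(-6) = (2*o)*(-1/6) = -o/3)
-353*X(-14, -3) = -(-353)*(-3)/3 = -353*1 = -353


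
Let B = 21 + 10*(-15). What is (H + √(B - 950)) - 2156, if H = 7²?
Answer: -2107 + I*√1079 ≈ -2107.0 + 32.848*I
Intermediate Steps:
B = -129 (B = 21 - 150 = -129)
H = 49
(H + √(B - 950)) - 2156 = (49 + √(-129 - 950)) - 2156 = (49 + √(-1079)) - 2156 = (49 + I*√1079) - 2156 = -2107 + I*√1079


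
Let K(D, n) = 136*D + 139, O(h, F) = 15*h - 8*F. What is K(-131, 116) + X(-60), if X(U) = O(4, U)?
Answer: -17137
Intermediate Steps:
O(h, F) = -8*F + 15*h
X(U) = 60 - 8*U (X(U) = -8*U + 15*4 = -8*U + 60 = 60 - 8*U)
K(D, n) = 139 + 136*D
K(-131, 116) + X(-60) = (139 + 136*(-131)) + (60 - 8*(-60)) = (139 - 17816) + (60 + 480) = -17677 + 540 = -17137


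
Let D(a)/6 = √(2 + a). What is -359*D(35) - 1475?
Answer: -1475 - 2154*√37 ≈ -14577.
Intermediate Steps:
D(a) = 6*√(2 + a)
-359*D(35) - 1475 = -2154*√(2 + 35) - 1475 = -2154*√37 - 1475 = -1475 - 2154*√37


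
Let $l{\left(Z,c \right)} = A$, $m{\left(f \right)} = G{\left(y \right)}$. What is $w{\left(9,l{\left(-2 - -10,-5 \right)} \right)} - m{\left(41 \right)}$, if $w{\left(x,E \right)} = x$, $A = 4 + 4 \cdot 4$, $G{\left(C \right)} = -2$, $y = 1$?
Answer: $11$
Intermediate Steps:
$m{\left(f \right)} = -2$
$A = 20$ ($A = 4 + 16 = 20$)
$l{\left(Z,c \right)} = 20$
$w{\left(9,l{\left(-2 - -10,-5 \right)} \right)} - m{\left(41 \right)} = 9 - -2 = 9 + 2 = 11$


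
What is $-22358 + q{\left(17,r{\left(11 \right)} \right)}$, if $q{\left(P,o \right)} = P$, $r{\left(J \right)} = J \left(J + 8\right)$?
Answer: $-22341$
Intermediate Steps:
$r{\left(J \right)} = J \left(8 + J\right)$
$-22358 + q{\left(17,r{\left(11 \right)} \right)} = -22358 + 17 = -22341$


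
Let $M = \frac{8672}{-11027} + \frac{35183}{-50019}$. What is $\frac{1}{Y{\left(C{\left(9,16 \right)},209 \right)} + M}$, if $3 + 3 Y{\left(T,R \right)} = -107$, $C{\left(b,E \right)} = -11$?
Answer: $- \frac{183853171}{7015192173} \approx -0.026208$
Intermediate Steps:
$Y{\left(T,R \right)} = - \frac{110}{3}$ ($Y{\left(T,R \right)} = -1 + \frac{1}{3} \left(-107\right) = -1 - \frac{107}{3} = - \frac{110}{3}$)
$M = - \frac{821727709}{551559513}$ ($M = 8672 \left(- \frac{1}{11027}\right) + 35183 \left(- \frac{1}{50019}\right) = - \frac{8672}{11027} - \frac{35183}{50019} = - \frac{821727709}{551559513} \approx -1.4898$)
$\frac{1}{Y{\left(C{\left(9,16 \right)},209 \right)} + M} = \frac{1}{- \frac{110}{3} - \frac{821727709}{551559513}} = \frac{1}{- \frac{7015192173}{183853171}} = - \frac{183853171}{7015192173}$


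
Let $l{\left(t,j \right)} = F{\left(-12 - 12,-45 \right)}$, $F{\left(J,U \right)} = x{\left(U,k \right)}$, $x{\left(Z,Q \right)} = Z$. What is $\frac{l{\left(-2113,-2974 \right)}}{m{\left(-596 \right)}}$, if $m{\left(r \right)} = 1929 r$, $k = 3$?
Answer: $\frac{15}{383228} \approx 3.9141 \cdot 10^{-5}$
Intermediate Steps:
$F{\left(J,U \right)} = U$
$l{\left(t,j \right)} = -45$
$\frac{l{\left(-2113,-2974 \right)}}{m{\left(-596 \right)}} = - \frac{45}{1929 \left(-596\right)} = - \frac{45}{-1149684} = \left(-45\right) \left(- \frac{1}{1149684}\right) = \frac{15}{383228}$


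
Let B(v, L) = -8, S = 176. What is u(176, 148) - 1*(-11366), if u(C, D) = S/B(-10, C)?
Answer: 11344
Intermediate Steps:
u(C, D) = -22 (u(C, D) = 176/(-8) = 176*(-⅛) = -22)
u(176, 148) - 1*(-11366) = -22 - 1*(-11366) = -22 + 11366 = 11344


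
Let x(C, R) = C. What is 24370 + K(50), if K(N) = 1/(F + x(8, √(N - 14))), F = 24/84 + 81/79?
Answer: 125481683/5149 ≈ 24370.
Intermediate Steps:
F = 725/553 (F = 24*(1/84) + 81*(1/79) = 2/7 + 81/79 = 725/553 ≈ 1.3110)
K(N) = 553/5149 (K(N) = 1/(725/553 + 8) = 1/(5149/553) = 553/5149)
24370 + K(50) = 24370 + 553/5149 = 125481683/5149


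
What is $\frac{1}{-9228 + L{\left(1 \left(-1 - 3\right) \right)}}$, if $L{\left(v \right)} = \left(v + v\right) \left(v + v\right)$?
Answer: $- \frac{1}{9164} \approx -0.00010912$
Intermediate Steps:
$L{\left(v \right)} = 4 v^{2}$ ($L{\left(v \right)} = 2 v 2 v = 4 v^{2}$)
$\frac{1}{-9228 + L{\left(1 \left(-1 - 3\right) \right)}} = \frac{1}{-9228 + 4 \left(1 \left(-1 - 3\right)\right)^{2}} = \frac{1}{-9228 + 4 \left(1 \left(-4\right)\right)^{2}} = \frac{1}{-9228 + 4 \left(-4\right)^{2}} = \frac{1}{-9228 + 4 \cdot 16} = \frac{1}{-9228 + 64} = \frac{1}{-9164} = - \frac{1}{9164}$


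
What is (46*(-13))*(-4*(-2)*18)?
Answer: -86112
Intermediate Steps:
(46*(-13))*(-4*(-2)*18) = -4784*18 = -598*144 = -86112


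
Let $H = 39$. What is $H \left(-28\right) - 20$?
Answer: $-1112$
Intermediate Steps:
$H \left(-28\right) - 20 = 39 \left(-28\right) - 20 = -1092 - 20 = -1112$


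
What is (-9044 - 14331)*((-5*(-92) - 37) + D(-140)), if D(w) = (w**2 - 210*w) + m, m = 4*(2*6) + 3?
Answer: -1156454750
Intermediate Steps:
m = 51 (m = 4*12 + 3 = 48 + 3 = 51)
D(w) = 51 + w**2 - 210*w (D(w) = (w**2 - 210*w) + 51 = 51 + w**2 - 210*w)
(-9044 - 14331)*((-5*(-92) - 37) + D(-140)) = (-9044 - 14331)*((-5*(-92) - 37) + (51 + (-140)**2 - 210*(-140))) = -23375*((460 - 37) + (51 + 19600 + 29400)) = -23375*(423 + 49051) = -23375*49474 = -1156454750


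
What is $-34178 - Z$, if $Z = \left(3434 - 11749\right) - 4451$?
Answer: $-21412$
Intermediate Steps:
$Z = -12766$ ($Z = -8315 - 4451 = -12766$)
$-34178 - Z = -34178 - -12766 = -34178 + 12766 = -21412$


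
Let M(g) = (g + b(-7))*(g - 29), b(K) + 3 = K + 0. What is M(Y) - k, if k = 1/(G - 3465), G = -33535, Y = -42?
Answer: 136604001/37000 ≈ 3692.0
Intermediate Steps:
b(K) = -3 + K (b(K) = -3 + (K + 0) = -3 + K)
M(g) = (-29 + g)*(-10 + g) (M(g) = (g + (-3 - 7))*(g - 29) = (g - 10)*(-29 + g) = (-10 + g)*(-29 + g) = (-29 + g)*(-10 + g))
k = -1/37000 (k = 1/(-33535 - 3465) = 1/(-37000) = -1/37000 ≈ -2.7027e-5)
M(Y) - k = (290 + (-42)² - 39*(-42)) - 1*(-1/37000) = (290 + 1764 + 1638) + 1/37000 = 3692 + 1/37000 = 136604001/37000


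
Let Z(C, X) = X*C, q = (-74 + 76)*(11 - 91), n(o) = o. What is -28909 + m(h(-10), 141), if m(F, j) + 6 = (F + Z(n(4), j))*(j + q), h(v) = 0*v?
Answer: -39631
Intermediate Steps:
h(v) = 0
q = -160 (q = 2*(-80) = -160)
Z(C, X) = C*X
m(F, j) = -6 + (-160 + j)*(F + 4*j) (m(F, j) = -6 + (F + 4*j)*(j - 160) = -6 + (F + 4*j)*(-160 + j) = -6 + (-160 + j)*(F + 4*j))
-28909 + m(h(-10), 141) = -28909 + (-6 - 640*141 - 160*0 + 4*141² + 0*141) = -28909 + (-6 - 90240 + 0 + 4*19881 + 0) = -28909 + (-6 - 90240 + 0 + 79524 + 0) = -28909 - 10722 = -39631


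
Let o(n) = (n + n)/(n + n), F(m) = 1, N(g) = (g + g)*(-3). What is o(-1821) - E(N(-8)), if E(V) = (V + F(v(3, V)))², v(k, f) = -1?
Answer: -2400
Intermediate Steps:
N(g) = -6*g (N(g) = (2*g)*(-3) = -6*g)
o(n) = 1 (o(n) = (2*n)/((2*n)) = (2*n)*(1/(2*n)) = 1)
E(V) = (1 + V)² (E(V) = (V + 1)² = (1 + V)²)
o(-1821) - E(N(-8)) = 1 - (1 - 6*(-8))² = 1 - (1 + 48)² = 1 - 1*49² = 1 - 1*2401 = 1 - 2401 = -2400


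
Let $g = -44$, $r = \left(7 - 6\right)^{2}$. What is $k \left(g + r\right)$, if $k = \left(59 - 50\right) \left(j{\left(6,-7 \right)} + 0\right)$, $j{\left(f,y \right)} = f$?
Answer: $-2322$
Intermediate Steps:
$r = 1$ ($r = 1^{2} = 1$)
$k = 54$ ($k = \left(59 - 50\right) \left(6 + 0\right) = 9 \cdot 6 = 54$)
$k \left(g + r\right) = 54 \left(-44 + 1\right) = 54 \left(-43\right) = -2322$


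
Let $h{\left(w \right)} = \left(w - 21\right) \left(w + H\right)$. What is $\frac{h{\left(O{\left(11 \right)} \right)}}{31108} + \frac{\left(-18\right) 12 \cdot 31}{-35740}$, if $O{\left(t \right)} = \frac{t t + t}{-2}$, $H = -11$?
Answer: $\frac{1453641}{3609740} \approx 0.4027$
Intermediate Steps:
$O{\left(t \right)} = - \frac{t}{2} - \frac{t^{2}}{2}$ ($O{\left(t \right)} = \left(t^{2} + t\right) \left(- \frac{1}{2}\right) = \left(t + t^{2}\right) \left(- \frac{1}{2}\right) = - \frac{t}{2} - \frac{t^{2}}{2}$)
$h{\left(w \right)} = \left(-21 + w\right) \left(-11 + w\right)$ ($h{\left(w \right)} = \left(w - 21\right) \left(w - 11\right) = \left(-21 + w\right) \left(-11 + w\right)$)
$\frac{h{\left(O{\left(11 \right)} \right)}}{31108} + \frac{\left(-18\right) 12 \cdot 31}{-35740} = \frac{231 + \left(\left(- \frac{1}{2}\right) 11 \left(1 + 11\right)\right)^{2} - 32 \left(\left(- \frac{1}{2}\right) 11 \left(1 + 11\right)\right)}{31108} + \frac{\left(-18\right) 12 \cdot 31}{-35740} = \left(231 + \left(\left(- \frac{1}{2}\right) 11 \cdot 12\right)^{2} - 32 \left(\left(- \frac{1}{2}\right) 11 \cdot 12\right)\right) \frac{1}{31108} + \left(-216\right) 31 \left(- \frac{1}{35740}\right) = \left(231 + \left(-66\right)^{2} - -2112\right) \frac{1}{31108} - - \frac{1674}{8935} = \left(231 + 4356 + 2112\right) \frac{1}{31108} + \frac{1674}{8935} = 6699 \cdot \frac{1}{31108} + \frac{1674}{8935} = \frac{87}{404} + \frac{1674}{8935} = \frac{1453641}{3609740}$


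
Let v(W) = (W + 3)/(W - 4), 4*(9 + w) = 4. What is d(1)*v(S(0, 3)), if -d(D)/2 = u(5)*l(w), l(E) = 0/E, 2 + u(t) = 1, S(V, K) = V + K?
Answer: 0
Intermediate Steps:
S(V, K) = K + V
u(t) = -1 (u(t) = -2 + 1 = -1)
w = -8 (w = -9 + (¼)*4 = -9 + 1 = -8)
l(E) = 0
d(D) = 0 (d(D) = -(-2)*0 = -2*0 = 0)
v(W) = (3 + W)/(-4 + W)
d(1)*v(S(0, 3)) = 0*((3 + (3 + 0))/(-4 + (3 + 0))) = 0*((3 + 3)/(-4 + 3)) = 0*(6/(-1)) = 0*(-1*6) = 0*(-6) = 0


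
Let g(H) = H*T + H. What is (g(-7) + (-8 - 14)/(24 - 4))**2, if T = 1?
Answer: 22801/100 ≈ 228.01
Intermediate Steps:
g(H) = 2*H (g(H) = H*1 + H = H + H = 2*H)
(g(-7) + (-8 - 14)/(24 - 4))**2 = (2*(-7) + (-8 - 14)/(24 - 4))**2 = (-14 - 22/20)**2 = (-14 - 22*1/20)**2 = (-14 - 11/10)**2 = (-151/10)**2 = 22801/100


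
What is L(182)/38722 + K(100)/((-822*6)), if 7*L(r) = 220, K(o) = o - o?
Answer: 110/135527 ≈ 0.00081165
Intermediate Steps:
K(o) = 0
L(r) = 220/7 (L(r) = (⅐)*220 = 220/7)
L(182)/38722 + K(100)/((-822*6)) = (220/7)/38722 + 0/((-822*6)) = (220/7)*(1/38722) + 0/(-4932) = 110/135527 + 0*(-1/4932) = 110/135527 + 0 = 110/135527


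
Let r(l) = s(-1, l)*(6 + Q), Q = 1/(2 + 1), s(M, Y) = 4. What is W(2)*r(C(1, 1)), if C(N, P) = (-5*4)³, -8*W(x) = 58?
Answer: -551/3 ≈ -183.67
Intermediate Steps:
W(x) = -29/4 (W(x) = -⅛*58 = -29/4)
C(N, P) = -8000 (C(N, P) = (-20)³ = -8000)
Q = ⅓ (Q = 1/3 = ⅓ ≈ 0.33333)
r(l) = 76/3 (r(l) = 4*(6 + ⅓) = 4*(19/3) = 76/3)
W(2)*r(C(1, 1)) = -29/4*76/3 = -551/3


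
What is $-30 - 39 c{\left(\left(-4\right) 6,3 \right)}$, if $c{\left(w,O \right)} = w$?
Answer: $906$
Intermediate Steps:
$-30 - 39 c{\left(\left(-4\right) 6,3 \right)} = -30 - 39 \left(\left(-4\right) 6\right) = -30 - -936 = -30 + 936 = 906$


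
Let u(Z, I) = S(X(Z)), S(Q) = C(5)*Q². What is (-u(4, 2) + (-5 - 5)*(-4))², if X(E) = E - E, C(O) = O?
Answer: 1600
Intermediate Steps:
X(E) = 0
S(Q) = 5*Q²
u(Z, I) = 0 (u(Z, I) = 5*0² = 5*0 = 0)
(-u(4, 2) + (-5 - 5)*(-4))² = (-1*0 + (-5 - 5)*(-4))² = (0 - 10*(-4))² = (0 + 40)² = 40² = 1600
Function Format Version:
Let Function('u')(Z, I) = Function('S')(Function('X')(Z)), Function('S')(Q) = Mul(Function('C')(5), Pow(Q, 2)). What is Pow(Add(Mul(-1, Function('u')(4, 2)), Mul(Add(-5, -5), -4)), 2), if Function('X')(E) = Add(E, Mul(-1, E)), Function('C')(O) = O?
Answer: 1600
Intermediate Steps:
Function('X')(E) = 0
Function('S')(Q) = Mul(5, Pow(Q, 2))
Function('u')(Z, I) = 0 (Function('u')(Z, I) = Mul(5, Pow(0, 2)) = Mul(5, 0) = 0)
Pow(Add(Mul(-1, Function('u')(4, 2)), Mul(Add(-5, -5), -4)), 2) = Pow(Add(Mul(-1, 0), Mul(Add(-5, -5), -4)), 2) = Pow(Add(0, Mul(-10, -4)), 2) = Pow(Add(0, 40), 2) = Pow(40, 2) = 1600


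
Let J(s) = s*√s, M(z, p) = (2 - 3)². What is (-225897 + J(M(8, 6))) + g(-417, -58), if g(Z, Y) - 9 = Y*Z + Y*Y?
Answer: -198337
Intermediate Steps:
M(z, p) = 1 (M(z, p) = (-1)² = 1)
g(Z, Y) = 9 + Y² + Y*Z (g(Z, Y) = 9 + (Y*Z + Y*Y) = 9 + (Y*Z + Y²) = 9 + (Y² + Y*Z) = 9 + Y² + Y*Z)
J(s) = s^(3/2)
(-225897 + J(M(8, 6))) + g(-417, -58) = (-225897 + 1^(3/2)) + (9 + (-58)² - 58*(-417)) = (-225897 + 1) + (9 + 3364 + 24186) = -225896 + 27559 = -198337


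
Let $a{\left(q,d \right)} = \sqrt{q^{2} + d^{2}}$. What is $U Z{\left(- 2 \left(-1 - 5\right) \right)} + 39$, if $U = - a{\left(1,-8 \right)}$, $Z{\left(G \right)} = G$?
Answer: $39 - 12 \sqrt{65} \approx -57.747$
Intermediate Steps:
$a{\left(q,d \right)} = \sqrt{d^{2} + q^{2}}$
$U = - \sqrt{65}$ ($U = - \sqrt{\left(-8\right)^{2} + 1^{2}} = - \sqrt{64 + 1} = - \sqrt{65} \approx -8.0623$)
$U Z{\left(- 2 \left(-1 - 5\right) \right)} + 39 = - \sqrt{65} \left(- 2 \left(-1 - 5\right)\right) + 39 = - \sqrt{65} \left(\left(-2\right) \left(-6\right)\right) + 39 = - \sqrt{65} \cdot 12 + 39 = - 12 \sqrt{65} + 39 = 39 - 12 \sqrt{65}$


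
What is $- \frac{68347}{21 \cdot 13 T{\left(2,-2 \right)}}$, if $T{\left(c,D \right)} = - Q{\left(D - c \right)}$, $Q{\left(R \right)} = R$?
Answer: $- \frac{68347}{1092} \approx -62.589$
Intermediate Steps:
$T{\left(c,D \right)} = c - D$ ($T{\left(c,D \right)} = - (D - c) = c - D$)
$- \frac{68347}{21 \cdot 13 T{\left(2,-2 \right)}} = - \frac{68347}{21 \cdot 13 \left(2 - -2\right)} = - \frac{68347}{273 \left(2 + 2\right)} = - \frac{68347}{273 \cdot 4} = - \frac{68347}{1092}$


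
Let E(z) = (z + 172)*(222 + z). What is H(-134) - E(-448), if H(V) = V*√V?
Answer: -62376 - 134*I*√134 ≈ -62376.0 - 1551.2*I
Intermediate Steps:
E(z) = (172 + z)*(222 + z)
H(V) = V^(3/2)
H(-134) - E(-448) = (-134)^(3/2) - (38184 + (-448)² + 394*(-448)) = -134*I*√134 - (38184 + 200704 - 176512) = -134*I*√134 - 1*62376 = -134*I*√134 - 62376 = -62376 - 134*I*√134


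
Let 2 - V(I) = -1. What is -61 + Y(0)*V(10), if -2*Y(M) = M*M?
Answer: -61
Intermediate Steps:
V(I) = 3 (V(I) = 2 - 1*(-1) = 2 + 1 = 3)
Y(M) = -M²/2 (Y(M) = -M*M/2 = -M²/2)
-61 + Y(0)*V(10) = -61 - ½*0²*3 = -61 - ½*0*3 = -61 + 0*3 = -61 + 0 = -61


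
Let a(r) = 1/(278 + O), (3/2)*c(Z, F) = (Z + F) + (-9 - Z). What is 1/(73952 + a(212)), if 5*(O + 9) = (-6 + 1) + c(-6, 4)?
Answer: 802/59309507 ≈ 1.3522e-5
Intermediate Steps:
c(Z, F) = -6 + 2*F/3 (c(Z, F) = 2*((Z + F) + (-9 - Z))/3 = 2*((F + Z) + (-9 - Z))/3 = 2*(-9 + F)/3 = -6 + 2*F/3)
O = -32/3 (O = -9 + ((-6 + 1) + (-6 + (⅔)*4))/5 = -9 + (-5 + (-6 + 8/3))/5 = -9 + (-5 - 10/3)/5 = -9 + (⅕)*(-25/3) = -9 - 5/3 = -32/3 ≈ -10.667)
a(r) = 3/802 (a(r) = 1/(278 - 32/3) = 1/(802/3) = 3/802)
1/(73952 + a(212)) = 1/(73952 + 3/802) = 1/(59309507/802) = 802/59309507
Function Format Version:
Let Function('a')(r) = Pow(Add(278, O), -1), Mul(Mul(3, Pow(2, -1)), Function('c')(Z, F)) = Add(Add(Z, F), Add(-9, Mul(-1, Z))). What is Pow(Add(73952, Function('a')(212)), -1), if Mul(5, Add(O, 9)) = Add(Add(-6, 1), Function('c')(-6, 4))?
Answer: Rational(802, 59309507) ≈ 1.3522e-5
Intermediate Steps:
Function('c')(Z, F) = Add(-6, Mul(Rational(2, 3), F)) (Function('c')(Z, F) = Mul(Rational(2, 3), Add(Add(Z, F), Add(-9, Mul(-1, Z)))) = Mul(Rational(2, 3), Add(Add(F, Z), Add(-9, Mul(-1, Z)))) = Mul(Rational(2, 3), Add(-9, F)) = Add(-6, Mul(Rational(2, 3), F)))
O = Rational(-32, 3) (O = Add(-9, Mul(Rational(1, 5), Add(Add(-6, 1), Add(-6, Mul(Rational(2, 3), 4))))) = Add(-9, Mul(Rational(1, 5), Add(-5, Add(-6, Rational(8, 3))))) = Add(-9, Mul(Rational(1, 5), Add(-5, Rational(-10, 3)))) = Add(-9, Mul(Rational(1, 5), Rational(-25, 3))) = Add(-9, Rational(-5, 3)) = Rational(-32, 3) ≈ -10.667)
Function('a')(r) = Rational(3, 802) (Function('a')(r) = Pow(Add(278, Rational(-32, 3)), -1) = Pow(Rational(802, 3), -1) = Rational(3, 802))
Pow(Add(73952, Function('a')(212)), -1) = Pow(Add(73952, Rational(3, 802)), -1) = Pow(Rational(59309507, 802), -1) = Rational(802, 59309507)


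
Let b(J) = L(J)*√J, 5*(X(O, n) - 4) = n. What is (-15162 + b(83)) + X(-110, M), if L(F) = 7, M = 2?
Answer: -75788/5 + 7*√83 ≈ -15094.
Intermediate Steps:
X(O, n) = 4 + n/5
b(J) = 7*√J
(-15162 + b(83)) + X(-110, M) = (-15162 + 7*√83) + (4 + (⅕)*2) = (-15162 + 7*√83) + (4 + ⅖) = (-15162 + 7*√83) + 22/5 = -75788/5 + 7*√83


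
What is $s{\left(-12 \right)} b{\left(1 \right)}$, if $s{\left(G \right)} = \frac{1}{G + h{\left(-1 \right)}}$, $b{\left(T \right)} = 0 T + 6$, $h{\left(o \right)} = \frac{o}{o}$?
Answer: $- \frac{6}{11} \approx -0.54545$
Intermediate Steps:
$h{\left(o \right)} = 1$
$b{\left(T \right)} = 6$ ($b{\left(T \right)} = 0 + 6 = 6$)
$s{\left(G \right)} = \frac{1}{1 + G}$ ($s{\left(G \right)} = \frac{1}{G + 1} = \frac{1}{1 + G}$)
$s{\left(-12 \right)} b{\left(1 \right)} = \frac{1}{1 - 12} \cdot 6 = \frac{1}{-11} \cdot 6 = \left(- \frac{1}{11}\right) 6 = - \frac{6}{11}$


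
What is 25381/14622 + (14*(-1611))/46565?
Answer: 852081677/680873430 ≈ 1.2515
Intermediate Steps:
25381/14622 + (14*(-1611))/46565 = 25381*(1/14622) - 22554*1/46565 = 25381/14622 - 22554/46565 = 852081677/680873430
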